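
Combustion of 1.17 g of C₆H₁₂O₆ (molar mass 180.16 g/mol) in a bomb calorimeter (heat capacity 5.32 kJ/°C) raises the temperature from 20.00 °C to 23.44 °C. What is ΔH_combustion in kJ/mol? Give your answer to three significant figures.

ΔT = 23.44 − 20.00 = 3.44 °C
q_cal = C_cal × ΔT = 5.32 × 3.44 = 18.3008 kJ
n = 1.17 / 180.16 = 0.006494 mol
q_rxn = −q_cal = -18.3008 kJ
ΔH = -18.3008 / 0.006494 = -2818 kJ/mol

ΔH = -2820 kJ/mol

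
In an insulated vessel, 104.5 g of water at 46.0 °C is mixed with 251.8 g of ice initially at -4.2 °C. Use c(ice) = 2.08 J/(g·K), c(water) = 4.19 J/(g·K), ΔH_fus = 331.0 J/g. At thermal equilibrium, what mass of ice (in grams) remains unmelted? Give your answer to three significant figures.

Heat to warm all ice to 0 °C: 251.8×2.08×4.2 = 2199.7 J
Heat released by water cooling to 0 °C: 104.5×4.19×46.0 = 20141 J
20141 J < 2199.7 + 251.8×331.0 = 85545.5 J, so not all ice melts; final T = 0 °C.
Heat left for melting: 20141 − 2199.7 = 17941.3 J
Mass melted = 17941.3 / 331.0 = 54.20 g
Ice remaining = 251.8 − 54.20 = 197.60 g

m_ice remaining = 198 g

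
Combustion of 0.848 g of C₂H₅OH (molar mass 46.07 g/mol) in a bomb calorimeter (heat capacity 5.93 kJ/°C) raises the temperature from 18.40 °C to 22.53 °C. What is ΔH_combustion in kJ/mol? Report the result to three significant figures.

ΔH = -1330 kJ/mol

ΔT = 22.53 − 18.40 = 4.13 °C
q_cal = C_cal × ΔT = 5.93 × 4.13 = 24.4909 kJ
n = 0.848 / 46.07 = 0.01841 mol
q_rxn = −q_cal = -24.4909 kJ
ΔH = -24.4909 / 0.01841 = -1330 kJ/mol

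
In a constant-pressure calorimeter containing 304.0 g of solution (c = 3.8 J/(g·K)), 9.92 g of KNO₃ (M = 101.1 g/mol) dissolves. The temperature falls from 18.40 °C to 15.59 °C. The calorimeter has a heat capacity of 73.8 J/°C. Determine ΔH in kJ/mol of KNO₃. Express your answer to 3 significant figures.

|ΔT| = |15.59 − 18.40| = 2.81 °C
|q_surr| = (304.0 × 3.8 + 73.8) × 2.81 = 1229.0 × 2.81 = 3453 J
n(KNO₃) = 9.92 / 101.1 = 0.09812 mol
Temperature fell, so q_rxn = +|q_surr| = 3.453 kJ
ΔH = q_rxn / n = 35.19 kJ/mol

ΔH = 35.2 kJ/mol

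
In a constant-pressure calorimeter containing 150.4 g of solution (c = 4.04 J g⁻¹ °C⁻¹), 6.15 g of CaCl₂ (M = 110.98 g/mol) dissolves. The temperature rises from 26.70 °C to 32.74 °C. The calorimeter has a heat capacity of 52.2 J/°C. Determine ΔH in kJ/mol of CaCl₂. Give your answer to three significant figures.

|ΔT| = |32.74 − 26.70| = 6.04 °C
|q_surr| = (150.4 × 4.04 + 52.2) × 6.04 = 659.816 × 6.04 = 3985 J
n(CaCl₂) = 6.15 / 110.98 = 0.05542 mol
Temperature rose, so q_rxn = −|q_surr| = -3.985 kJ
ΔH = q_rxn / n = -71.91 kJ/mol

ΔH = -71.9 kJ/mol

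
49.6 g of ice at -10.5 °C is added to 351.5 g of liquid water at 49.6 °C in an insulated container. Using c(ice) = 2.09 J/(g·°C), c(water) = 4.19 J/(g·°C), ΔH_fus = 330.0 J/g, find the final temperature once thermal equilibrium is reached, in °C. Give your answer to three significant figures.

Heat to bring ice to 0 °C and melt it: q₁ = 49.6×2.09×10.5 + 49.6×330.0 = 17456 J
Heat the water can supply cooling to 0 °C: 351.5×4.19×49.6 = 73050.1 J > q₁, so all ice melts.
Energy balance: 351.5×4.19×(49.6 − T) = 17456 + 49.6×4.19×(T − 0)
1472.785(49.6 − T) = 17456 + 207.824 T
73050.1 − 17456 = 1680.609 T
T = 55594.1 / 1680.609 = 33.08 °C

T_f = 33.1 °C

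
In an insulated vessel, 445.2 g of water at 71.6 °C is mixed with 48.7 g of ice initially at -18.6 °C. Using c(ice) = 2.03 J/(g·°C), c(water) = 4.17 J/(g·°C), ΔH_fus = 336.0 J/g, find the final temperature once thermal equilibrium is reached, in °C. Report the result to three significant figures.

Heat to bring ice to 0 °C and melt it: q₁ = 48.7×2.03×18.6 + 48.7×336.0 = 18202 J
Heat the water can supply cooling to 0 °C: 445.2×4.17×71.6 = 132924 J > q₁, so all ice melts.
Energy balance: 445.2×4.17×(71.6 − T) = 18202 + 48.7×4.17×(T − 0)
1856.484(71.6 − T) = 18202 + 203.079 T
132924 − 18202 = 2059.563 T
T = 114722 / 2059.563 = 55.70 °C

T_f = 55.7 °C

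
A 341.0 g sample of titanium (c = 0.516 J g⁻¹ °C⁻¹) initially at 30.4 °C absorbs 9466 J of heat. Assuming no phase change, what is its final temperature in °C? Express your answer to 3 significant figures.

ΔT = q / (m c) = 9466 / (341.0 × 0.516) = 53.80 °C
T_f = 30.4 + 53.80 = 84.20 °C

T_f = 84.2 °C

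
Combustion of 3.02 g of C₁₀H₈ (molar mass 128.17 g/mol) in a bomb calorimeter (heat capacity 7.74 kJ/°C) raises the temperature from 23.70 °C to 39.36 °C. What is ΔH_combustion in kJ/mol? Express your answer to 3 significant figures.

ΔH = -5140 kJ/mol

ΔT = 39.36 − 23.70 = 15.66 °C
q_cal = C_cal × ΔT = 7.74 × 15.66 = 121.2084 kJ
n = 3.02 / 128.17 = 0.02356 mol
q_rxn = −q_cal = -121.2084 kJ
ΔH = -121.2084 / 0.02356 = -5144.7 kJ/mol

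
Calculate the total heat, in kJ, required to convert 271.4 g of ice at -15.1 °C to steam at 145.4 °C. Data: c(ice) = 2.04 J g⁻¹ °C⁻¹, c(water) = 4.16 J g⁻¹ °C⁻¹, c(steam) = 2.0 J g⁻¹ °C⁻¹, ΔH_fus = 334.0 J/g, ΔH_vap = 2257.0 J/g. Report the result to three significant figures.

q = 849 kJ

q1 (heat ice -15.1→0.0 °C): 271.4 × 2.04 × 15.1 = 8360 J
q2 (melt at 0 °C): 271.4 × 334.0 = 90648 J
q3 (heat water 0.0→100.0 °C): 271.4 × 4.16 × 100.0 = 112902 J
q4 (vaporize at 100 °C): 271.4 × 2257.0 = 612550 J
q5 (heat steam 100.0→145.4 °C): 271.4 × 2.0 × 45.4 = 24643 J
Total: 8360 + 90648 + 112902 + 612550 + 24643 = 849103 J = 849 kJ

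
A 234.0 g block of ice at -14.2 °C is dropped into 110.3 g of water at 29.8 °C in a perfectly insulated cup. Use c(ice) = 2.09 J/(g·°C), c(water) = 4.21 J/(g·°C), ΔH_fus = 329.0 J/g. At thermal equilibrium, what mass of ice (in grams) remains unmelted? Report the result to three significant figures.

Heat to warm all ice to 0 °C: 234.0×2.09×14.2 = 6944.7 J
Heat released by water cooling to 0 °C: 110.3×4.21×29.8 = 13838 J
13838 J < 6944.7 + 234.0×329.0 = 83930.7 J, so not all ice melts; final T = 0 °C.
Heat left for melting: 13838 − 6944.7 = 6893.3 J
Mass melted = 6893.3 / 329.0 = 20.95 g
Ice remaining = 234.0 − 20.95 = 213.05 g

m_ice remaining = 213 g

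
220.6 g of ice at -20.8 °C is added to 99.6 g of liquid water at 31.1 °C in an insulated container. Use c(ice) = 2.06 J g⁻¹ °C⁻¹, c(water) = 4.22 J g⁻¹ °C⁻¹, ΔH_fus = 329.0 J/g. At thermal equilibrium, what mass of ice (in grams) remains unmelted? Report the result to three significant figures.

m_ice remaining = 210 g

Heat to warm all ice to 0 °C: 220.6×2.06×20.8 = 9452.3 J
Heat released by water cooling to 0 °C: 99.6×4.22×31.1 = 13072 J
13072 J < 9452.3 + 220.6×329.0 = 82029.7 J, so not all ice melts; final T = 0 °C.
Heat left for melting: 13072 − 9452.3 = 3619.7 J
Mass melted = 3619.7 / 329.0 = 11.00 g
Ice remaining = 220.6 − 11.00 = 209.60 g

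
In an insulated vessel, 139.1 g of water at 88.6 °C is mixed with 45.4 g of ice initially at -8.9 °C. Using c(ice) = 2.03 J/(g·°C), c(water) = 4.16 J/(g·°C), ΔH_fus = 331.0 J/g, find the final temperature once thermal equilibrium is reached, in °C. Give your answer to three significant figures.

T_f = 46.2 °C

Heat to bring ice to 0 °C and melt it: q₁ = 45.4×2.03×8.9 + 45.4×331.0 = 15847.6 J
Heat the water can supply cooling to 0 °C: 139.1×4.16×88.6 = 51268.92 J > q₁, so all ice melts.
Energy balance: 139.1×4.16×(88.6 − T) = 15847.6 + 45.4×4.16×(T − 0)
578.656(88.6 − T) = 15847.6 + 188.864 T
51268.92 − 15847.6 = 767.520 T
T = 35421.32 / 767.520 = 46.15 °C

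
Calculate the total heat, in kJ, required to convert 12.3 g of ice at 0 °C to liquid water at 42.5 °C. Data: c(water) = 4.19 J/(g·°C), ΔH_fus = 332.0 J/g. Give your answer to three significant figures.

q1 (melt at 0 °C): 12.3 × 332.0 = 4084 J
q2 (heat water 0.0→42.5 °C): 12.3 × 4.19 × 42.5 = 2190 J
Total: 4084 + 2190 = 6274 J = 6.27 kJ

q = 6.27 kJ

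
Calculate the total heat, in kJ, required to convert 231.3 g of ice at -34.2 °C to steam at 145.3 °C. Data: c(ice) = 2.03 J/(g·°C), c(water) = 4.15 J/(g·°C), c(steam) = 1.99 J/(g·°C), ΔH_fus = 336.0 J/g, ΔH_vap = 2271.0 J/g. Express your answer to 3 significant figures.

q1 (heat ice -34.2→0.0 °C): 231.3 × 2.03 × 34.2 = 16058 J
q2 (melt at 0 °C): 231.3 × 336.0 = 77717 J
q3 (heat water 0.0→100.0 °C): 231.3 × 4.15 × 100.0 = 95990 J
q4 (vaporize at 100 °C): 231.3 × 2271.0 = 525282 J
q5 (heat steam 100.0→145.3 °C): 231.3 × 1.99 × 45.3 = 20851 J
Total: 16058 + 77717 + 95990 + 525282 + 20851 = 735898 J = 736 kJ

q = 736 kJ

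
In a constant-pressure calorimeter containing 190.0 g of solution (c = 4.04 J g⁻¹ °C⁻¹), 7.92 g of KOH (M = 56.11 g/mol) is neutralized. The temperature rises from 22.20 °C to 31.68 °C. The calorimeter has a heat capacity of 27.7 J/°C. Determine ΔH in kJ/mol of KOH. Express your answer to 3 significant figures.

|ΔT| = |31.68 − 22.20| = 9.48 °C
|q_surr| = (190.0 × 4.04 + 27.7) × 9.48 = 795.3 × 9.48 = 7539 J
n(KOH) = 7.92 / 56.11 = 0.1412 mol
Temperature rose, so q_rxn = −|q_surr| = -7.539 kJ
ΔH = q_rxn / n = -53.39 kJ/mol

ΔH = -53.4 kJ/mol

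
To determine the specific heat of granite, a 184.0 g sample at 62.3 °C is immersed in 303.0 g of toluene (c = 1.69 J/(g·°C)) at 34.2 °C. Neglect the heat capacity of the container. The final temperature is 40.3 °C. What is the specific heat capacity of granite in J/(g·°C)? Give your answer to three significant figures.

c = 0.772 J/(g·°C)

q_gained = (303.0 × 1.69) × (40.3 − 34.2) = 3124 J
q_lost = 184.0 × c × (62.3 − 40.3) = 4048 c
Set equal: c = 3124 / 4048 = 0.772 J/(g·°C)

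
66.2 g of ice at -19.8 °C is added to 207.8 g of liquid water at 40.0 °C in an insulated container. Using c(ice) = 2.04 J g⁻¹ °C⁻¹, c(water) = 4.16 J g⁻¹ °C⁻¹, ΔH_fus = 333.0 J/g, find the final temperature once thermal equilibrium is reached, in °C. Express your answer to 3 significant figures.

T_f = 8.65 °C

Heat to bring ice to 0 °C and melt it: q₁ = 66.2×2.04×19.8 + 66.2×333.0 = 24719 J
Heat the water can supply cooling to 0 °C: 207.8×4.16×40.0 = 34577.9 J > q₁, so all ice melts.
Energy balance: 207.8×4.16×(40.0 − T) = 24719 + 66.2×4.16×(T − 0)
864.448(40.0 − T) = 24719 + 275.392 T
34577.9 − 24719 = 1139.840 T
T = 9858.9 / 1139.840 = 8.649 °C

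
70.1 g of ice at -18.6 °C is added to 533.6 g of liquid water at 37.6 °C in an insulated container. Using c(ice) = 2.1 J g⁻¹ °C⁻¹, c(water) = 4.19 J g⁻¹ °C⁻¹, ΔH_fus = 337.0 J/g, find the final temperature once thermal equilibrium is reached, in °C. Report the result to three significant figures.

T_f = 22.8 °C

Heat to bring ice to 0 °C and melt it: q₁ = 70.1×2.1×18.6 + 70.1×337.0 = 26362 J
Heat the water can supply cooling to 0 °C: 533.6×4.19×37.6 = 84065.5 J > q₁, so all ice melts.
Energy balance: 533.6×4.19×(37.6 − T) = 26362 + 70.1×4.19×(T − 0)
2235.784(37.6 − T) = 26362 + 293.719 T
84065.5 − 26362 = 2529.503 T
T = 57703.5 / 2529.503 = 22.81 °C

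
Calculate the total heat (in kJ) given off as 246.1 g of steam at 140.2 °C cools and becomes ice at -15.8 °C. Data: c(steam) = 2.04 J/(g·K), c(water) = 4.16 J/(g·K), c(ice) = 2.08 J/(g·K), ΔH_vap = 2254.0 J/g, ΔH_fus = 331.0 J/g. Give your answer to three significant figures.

q = 767 kJ

q1 (cool steam 140.2→100 °C): 246.1 × 2.04 × 40.2 = 20182 J
q2 (condense at 100 °C): 246.1 × 2254.0 = 554709 J
q3 (cool water 100→0 °C): 246.1 × 4.16 × 100.0 = 102378 J
q4 (freeze at 0 °C): 246.1 × 331.0 = 81459 J
q5 (cool ice 0→-15.8 °C): 246.1 × 2.08 × 15.8 = 8088 J
Total: 20182 + 554709 + 102378 + 81459 + 8088 = 766816 J = 767 kJ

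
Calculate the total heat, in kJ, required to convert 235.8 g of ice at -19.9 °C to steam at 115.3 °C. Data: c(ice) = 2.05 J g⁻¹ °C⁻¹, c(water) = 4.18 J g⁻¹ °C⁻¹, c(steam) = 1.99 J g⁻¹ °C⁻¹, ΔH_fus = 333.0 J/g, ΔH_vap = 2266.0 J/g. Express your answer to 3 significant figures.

q = 728 kJ

q1 (heat ice -19.9→0.0 °C): 235.8 × 2.05 × 19.9 = 9619 J
q2 (melt at 0 °C): 235.8 × 333.0 = 78521 J
q3 (heat water 0.0→100.0 °C): 235.8 × 4.18 × 100.0 = 98564 J
q4 (vaporize at 100 °C): 235.8 × 2266.0 = 534323 J
q5 (heat steam 100.0→115.3 °C): 235.8 × 1.99 × 15.3 = 7179 J
Total: 9619 + 78521 + 98564 + 534323 + 7179 = 728206 J = 728 kJ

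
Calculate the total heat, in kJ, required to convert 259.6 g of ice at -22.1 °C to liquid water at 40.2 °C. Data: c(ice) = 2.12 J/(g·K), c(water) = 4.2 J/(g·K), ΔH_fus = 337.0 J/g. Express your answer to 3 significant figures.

q = 143 kJ

q1 (heat ice -22.1→0.0 °C): 259.6 × 2.12 × 22.1 = 12163 J
q2 (melt at 0 °C): 259.6 × 337.0 = 87485 J
q3 (heat water 0.0→40.2 °C): 259.6 × 4.2 × 40.2 = 43831 J
Total: 12163 + 87485 + 43831 = 143479 J = 143 kJ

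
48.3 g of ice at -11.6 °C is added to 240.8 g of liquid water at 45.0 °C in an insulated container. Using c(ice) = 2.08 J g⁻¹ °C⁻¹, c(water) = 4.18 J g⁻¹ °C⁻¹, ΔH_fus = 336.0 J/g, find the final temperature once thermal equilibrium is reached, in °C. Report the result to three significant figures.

T_f = 23.1 °C

Heat to bring ice to 0 °C and melt it: q₁ = 48.3×2.08×11.6 + 48.3×336.0 = 17394 J
Heat the water can supply cooling to 0 °C: 240.8×4.18×45.0 = 45294.5 J > q₁, so all ice melts.
Energy balance: 240.8×4.18×(45.0 − T) = 17394 + 48.3×4.18×(T − 0)
1006.544(45.0 − T) = 17394 + 201.894 T
45294.5 − 17394 = 1208.438 T
T = 27900.5 / 1208.438 = 23.09 °C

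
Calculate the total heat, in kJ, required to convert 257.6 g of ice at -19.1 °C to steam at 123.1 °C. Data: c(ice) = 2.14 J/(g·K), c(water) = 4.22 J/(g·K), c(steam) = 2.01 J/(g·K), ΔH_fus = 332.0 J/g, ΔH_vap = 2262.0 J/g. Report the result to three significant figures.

q = 799 kJ

q1 (heat ice -19.1→0.0 °C): 257.6 × 2.14 × 19.1 = 10529 J
q2 (melt at 0 °C): 257.6 × 332.0 = 85523 J
q3 (heat water 0.0→100.0 °C): 257.6 × 4.22 × 100.0 = 108707 J
q4 (vaporize at 100 °C): 257.6 × 2262.0 = 582691 J
q5 (heat steam 100.0→123.1 °C): 257.6 × 2.01 × 23.1 = 11961 J
Total: 10529 + 85523 + 108707 + 582691 + 11961 = 799411 J = 799 kJ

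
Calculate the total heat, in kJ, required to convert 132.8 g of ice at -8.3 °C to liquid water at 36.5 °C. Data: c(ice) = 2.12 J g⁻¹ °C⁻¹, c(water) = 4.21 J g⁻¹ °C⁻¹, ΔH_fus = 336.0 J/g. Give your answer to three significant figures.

q = 67.4 kJ

q1 (heat ice -8.3→0.0 °C): 132.8 × 2.12 × 8.3 = 2337 J
q2 (melt at 0 °C): 132.8 × 336.0 = 44621 J
q3 (heat water 0.0→36.5 °C): 132.8 × 4.21 × 36.5 = 20407 J
Total: 2337 + 44621 + 20407 = 67365 J = 67.4 kJ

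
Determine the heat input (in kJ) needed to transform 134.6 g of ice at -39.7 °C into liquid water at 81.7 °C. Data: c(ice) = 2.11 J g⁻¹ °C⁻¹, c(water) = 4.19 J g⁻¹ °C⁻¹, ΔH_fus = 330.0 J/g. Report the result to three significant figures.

q1 (heat ice -39.7→0.0 °C): 134.6 × 2.11 × 39.7 = 11275 J
q2 (melt at 0 °C): 134.6 × 330.0 = 44418 J
q3 (heat water 0.0→81.7 °C): 134.6 × 4.19 × 81.7 = 46077 J
Total: 11275 + 44418 + 46077 = 101770 J = 102 kJ

q = 102 kJ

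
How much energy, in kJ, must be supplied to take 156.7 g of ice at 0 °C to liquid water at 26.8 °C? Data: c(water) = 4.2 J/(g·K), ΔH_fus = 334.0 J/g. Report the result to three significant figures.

q1 (melt at 0 °C): 156.7 × 334.0 = 52338 J
q2 (heat water 0.0→26.8 °C): 156.7 × 4.2 × 26.8 = 17638 J
Total: 52338 + 17638 = 69976 J = 70.0 kJ

q = 70.0 kJ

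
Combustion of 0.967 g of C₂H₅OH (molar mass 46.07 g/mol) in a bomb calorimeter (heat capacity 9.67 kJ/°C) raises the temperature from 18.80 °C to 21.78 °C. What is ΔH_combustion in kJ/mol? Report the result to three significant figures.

ΔT = 21.78 − 18.80 = 2.98 °C
q_cal = C_cal × ΔT = 9.67 × 2.98 = 28.8166 kJ
n = 0.967 / 46.07 = 0.02099 mol
q_rxn = −q_cal = -28.8166 kJ
ΔH = -28.8166 / 0.02099 = -1373 kJ/mol

ΔH = -1370 kJ/mol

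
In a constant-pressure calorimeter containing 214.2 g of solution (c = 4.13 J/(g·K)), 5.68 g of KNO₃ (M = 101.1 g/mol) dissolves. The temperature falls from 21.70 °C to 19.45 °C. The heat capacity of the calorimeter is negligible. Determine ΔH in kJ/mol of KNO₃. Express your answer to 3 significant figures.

ΔH = 35.4 kJ/mol

|ΔT| = |19.45 − 21.70| = 2.25 °C
|q_surr| = (214.2 × 4.13) × 2.25 = 884.646 × 2.25 = 1990 J
n(KNO₃) = 5.68 / 101.1 = 0.05618 mol
Temperature fell, so q_rxn = +|q_surr| = 1.990 kJ
ΔH = q_rxn / n = 35.42 kJ/mol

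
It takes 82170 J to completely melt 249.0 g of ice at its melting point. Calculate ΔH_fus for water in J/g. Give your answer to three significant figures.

ΔH_fus = 330 J/g

ΔH_fus = q / m = 82170 / 249.0 = 330 J/g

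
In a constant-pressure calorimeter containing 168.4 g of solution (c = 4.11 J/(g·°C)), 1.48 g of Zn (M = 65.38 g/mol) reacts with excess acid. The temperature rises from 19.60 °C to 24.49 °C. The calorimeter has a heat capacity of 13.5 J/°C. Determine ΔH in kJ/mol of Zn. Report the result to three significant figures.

ΔH = -152 kJ/mol

|ΔT| = |24.49 − 19.60| = 4.89 °C
|q_surr| = (168.4 × 4.11 + 13.5) × 4.89 = 705.624 × 4.89 = 3451 J
n(Zn) = 1.48 / 65.38 = 0.02264 mol
Temperature rose, so q_rxn = −|q_surr| = -3.451 kJ
ΔH = q_rxn / n = -152.4 kJ/mol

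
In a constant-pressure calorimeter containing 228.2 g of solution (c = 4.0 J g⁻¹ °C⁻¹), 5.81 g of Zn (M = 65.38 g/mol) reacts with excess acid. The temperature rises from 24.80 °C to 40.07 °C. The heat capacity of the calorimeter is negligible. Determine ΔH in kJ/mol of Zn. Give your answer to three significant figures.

ΔH = -157 kJ/mol

|ΔT| = |40.07 − 24.80| = 15.27 °C
|q_surr| = (228.2 × 4.0) × 15.27 = 912.8 × 15.27 = 13940 J
n(Zn) = 5.81 / 65.38 = 0.08887 mol
Temperature rose, so q_rxn = −|q_surr| = -13.94 kJ
ΔH = q_rxn / n = -156.9 kJ/mol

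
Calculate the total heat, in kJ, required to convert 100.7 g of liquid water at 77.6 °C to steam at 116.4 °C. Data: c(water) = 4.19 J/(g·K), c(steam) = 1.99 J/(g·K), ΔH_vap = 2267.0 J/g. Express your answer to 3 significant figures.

q1 (heat water 77.6→100.0 °C): 100.7 × 4.19 × 22.4 = 9451 J
q2 (vaporize at 100 °C): 100.7 × 2267.0 = 228287 J
q3 (heat steam 100.0→116.4 °C): 100.7 × 1.99 × 16.4 = 3286 J
Total: 9451 + 228287 + 3286 = 241024 J = 241 kJ

q = 241 kJ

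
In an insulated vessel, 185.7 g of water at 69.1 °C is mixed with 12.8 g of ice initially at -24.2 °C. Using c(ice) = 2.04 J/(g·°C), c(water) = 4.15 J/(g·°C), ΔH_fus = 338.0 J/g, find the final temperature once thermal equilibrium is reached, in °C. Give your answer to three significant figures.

Heat to bring ice to 0 °C and melt it: q₁ = 12.8×2.04×24.2 + 12.8×338.0 = 4958.3 J
Heat the water can supply cooling to 0 °C: 185.7×4.15×69.1 = 53252.3 J > q₁, so all ice melts.
Energy balance: 185.7×4.15×(69.1 − T) = 4958.3 + 12.8×4.15×(T − 0)
770.655(69.1 − T) = 4958.3 + 53.12 T
53252.3 − 4958.3 = 823.775 T
T = 48294.0 / 823.775 = 58.63 °C

T_f = 58.6 °C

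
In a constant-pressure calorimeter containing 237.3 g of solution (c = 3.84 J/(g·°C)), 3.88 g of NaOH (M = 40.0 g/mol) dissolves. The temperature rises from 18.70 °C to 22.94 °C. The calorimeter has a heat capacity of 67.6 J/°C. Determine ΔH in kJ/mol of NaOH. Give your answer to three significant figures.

ΔH = -42.8 kJ/mol

|ΔT| = |22.94 − 18.70| = 4.24 °C
|q_surr| = (237.3 × 3.84 + 67.6) × 4.24 = 978.832 × 4.24 = 4150 J
n(NaOH) = 3.88 / 40.0 = 0.09700 mol
Temperature rose, so q_rxn = −|q_surr| = -4.150 kJ
ΔH = q_rxn / n = -42.78 kJ/mol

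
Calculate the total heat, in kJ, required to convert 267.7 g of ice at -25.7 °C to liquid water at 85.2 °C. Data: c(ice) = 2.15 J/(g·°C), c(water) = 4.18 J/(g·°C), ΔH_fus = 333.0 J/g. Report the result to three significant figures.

q = 199 kJ

q1 (heat ice -25.7→0.0 °C): 267.7 × 2.15 × 25.7 = 14792 J
q2 (melt at 0 °C): 267.7 × 333.0 = 89144 J
q3 (heat water 0.0→85.2 °C): 267.7 × 4.18 × 85.2 = 95338 J
Total: 14792 + 89144 + 95338 = 199274 J = 199 kJ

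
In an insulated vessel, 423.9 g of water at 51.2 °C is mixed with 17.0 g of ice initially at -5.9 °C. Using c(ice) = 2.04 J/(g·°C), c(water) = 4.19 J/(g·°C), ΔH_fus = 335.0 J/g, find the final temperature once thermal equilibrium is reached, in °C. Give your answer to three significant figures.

T_f = 46.0 °C

Heat to bring ice to 0 °C and melt it: q₁ = 17.0×2.04×5.9 + 17.0×335.0 = 5899.6 J
Heat the water can supply cooling to 0 °C: 423.9×4.19×51.2 = 90938.4 J > q₁, so all ice melts.
Energy balance: 423.9×4.19×(51.2 − T) = 5899.6 + 17.0×4.19×(T − 0)
1776.141(51.2 − T) = 5899.6 + 71.23 T
90938.4 − 5899.6 = 1847.371 T
T = 85038.8 / 1847.371 = 46.03 °C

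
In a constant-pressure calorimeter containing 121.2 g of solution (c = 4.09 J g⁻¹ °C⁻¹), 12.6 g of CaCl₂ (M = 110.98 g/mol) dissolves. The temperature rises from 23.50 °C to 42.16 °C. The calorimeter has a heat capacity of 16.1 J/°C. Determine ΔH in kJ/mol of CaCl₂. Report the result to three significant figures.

ΔH = -84.1 kJ/mol

|ΔT| = |42.16 − 23.50| = 18.66 °C
|q_surr| = (121.2 × 4.09 + 16.1) × 18.66 = 511.808 × 18.66 = 9550 J
n(CaCl₂) = 12.6 / 110.98 = 0.1135 mol
Temperature rose, so q_rxn = −|q_surr| = -9.550 kJ
ΔH = q_rxn / n = -84.14 kJ/mol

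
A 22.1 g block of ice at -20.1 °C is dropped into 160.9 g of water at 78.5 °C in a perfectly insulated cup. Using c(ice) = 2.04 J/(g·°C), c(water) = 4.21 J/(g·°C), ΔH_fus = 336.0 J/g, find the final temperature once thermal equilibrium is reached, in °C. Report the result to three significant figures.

T_f = 58.2 °C

Heat to bring ice to 0 °C and melt it: q₁ = 22.1×2.04×20.1 + 22.1×336.0 = 8331.8 J
Heat the water can supply cooling to 0 °C: 160.9×4.21×78.5 = 53175.0 J > q₁, so all ice melts.
Energy balance: 160.9×4.21×(78.5 − T) = 8331.8 + 22.1×4.21×(T − 0)
677.389(78.5 − T) = 8331.8 + 93.041 T
53175.0 − 8331.8 = 770.430 T
T = 44843.2 / 770.430 = 58.21 °C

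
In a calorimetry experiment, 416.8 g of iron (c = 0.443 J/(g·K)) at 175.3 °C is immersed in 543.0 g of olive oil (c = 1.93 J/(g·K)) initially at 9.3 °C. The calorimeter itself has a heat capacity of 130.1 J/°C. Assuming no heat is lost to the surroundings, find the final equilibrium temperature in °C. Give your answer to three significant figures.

T_f = 31.8 °C

Heat lost by iron = heat gained by olive oil + calorimeter.
(416.8)(0.443)(175.3 − T) = [(543.0)(1.93) + 130.1](T − 9.3)
184.6424 (175.3 − T) = 1178.09 (T − 9.3)
32368 − 184.6424 T = 1178.09 T − 10956
43324 = 1362.7324 T
T = 31.79 °C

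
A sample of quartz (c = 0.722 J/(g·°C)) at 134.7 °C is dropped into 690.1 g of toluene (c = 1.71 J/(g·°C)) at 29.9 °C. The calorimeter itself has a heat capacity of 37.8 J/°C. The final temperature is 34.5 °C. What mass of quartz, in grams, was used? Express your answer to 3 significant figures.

q_gained = (690.1 × 1.71 + 37.8) × (34.5 − 29.9) = 5602 J
q_lost = m × 0.722 × (134.7 − 34.5) = 72.3444 m
m = 5602 / 72.3444 = 77.4 g

m = 77.4 g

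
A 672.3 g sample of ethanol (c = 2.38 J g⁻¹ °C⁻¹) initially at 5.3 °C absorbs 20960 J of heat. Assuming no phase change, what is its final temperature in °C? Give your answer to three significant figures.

T_f = 18.4 °C

ΔT = q / (m c) = 20960 / (672.3 × 2.38) = 13.10 °C
T_f = 5.3 + 13.10 = 18.40 °C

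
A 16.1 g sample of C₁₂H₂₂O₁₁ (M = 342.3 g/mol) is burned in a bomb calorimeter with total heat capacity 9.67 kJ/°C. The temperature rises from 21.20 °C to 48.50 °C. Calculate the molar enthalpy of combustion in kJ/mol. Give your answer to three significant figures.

ΔH = -5610 kJ/mol

ΔT = 48.50 − 21.20 = 27.30 °C
q_cal = C_cal × ΔT = 9.67 × 27.30 = 263.991 kJ
n = 16.1 / 342.3 = 0.04703 mol
q_rxn = −q_cal = -263.991 kJ
ΔH = -263.991 / 0.04703 = -5613 kJ/mol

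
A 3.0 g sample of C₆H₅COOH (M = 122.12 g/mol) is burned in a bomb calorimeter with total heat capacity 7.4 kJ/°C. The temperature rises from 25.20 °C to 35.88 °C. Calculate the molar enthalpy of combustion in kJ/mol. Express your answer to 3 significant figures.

ΔH = -3220 kJ/mol

ΔT = 35.88 − 25.20 = 10.68 °C
q_cal = C_cal × ΔT = 7.4 × 10.68 = 79.032 kJ
n = 3.0 / 122.12 = 0.02457 mol
q_rxn = −q_cal = -79.032 kJ
ΔH = -79.032 / 0.02457 = -3217 kJ/mol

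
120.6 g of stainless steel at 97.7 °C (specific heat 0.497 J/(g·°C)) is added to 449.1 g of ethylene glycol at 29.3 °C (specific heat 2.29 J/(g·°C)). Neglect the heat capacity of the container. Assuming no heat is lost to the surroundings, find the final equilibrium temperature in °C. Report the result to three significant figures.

T_f = 33.1 °C

Heat lost by stainless steel = heat gained by ethylene glycol.
(120.6)(0.497)(97.7 − T) = (449.1)(2.29)(T − 29.3)
59.9382 (97.7 − T) = 1028.439 (T − 29.3)
5856.0 − 59.9382 T = 1028.439 T − 30133
35989.0 = 1088.3772 T
T = 33.07 °C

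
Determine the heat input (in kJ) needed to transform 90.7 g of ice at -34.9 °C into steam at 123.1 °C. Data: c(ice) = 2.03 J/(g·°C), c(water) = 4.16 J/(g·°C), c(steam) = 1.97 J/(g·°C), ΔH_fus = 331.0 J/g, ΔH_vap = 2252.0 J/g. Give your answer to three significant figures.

q = 283 kJ

q1 (heat ice -34.9→0.0 °C): 90.7 × 2.03 × 34.9 = 6426 J
q2 (melt at 0 °C): 90.7 × 331.0 = 30022 J
q3 (heat water 0.0→100.0 °C): 90.7 × 4.16 × 100.0 = 37731 J
q4 (vaporize at 100 °C): 90.7 × 2252.0 = 204256 J
q5 (heat steam 100.0→123.1 °C): 90.7 × 1.97 × 23.1 = 4127 J
Total: 6426 + 30022 + 37731 + 204256 + 4127 = 282562 J = 283 kJ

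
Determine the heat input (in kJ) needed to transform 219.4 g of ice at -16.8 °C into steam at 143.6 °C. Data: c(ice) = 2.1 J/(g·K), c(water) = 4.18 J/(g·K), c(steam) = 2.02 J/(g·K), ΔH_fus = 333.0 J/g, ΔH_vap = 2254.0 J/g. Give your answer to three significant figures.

q = 686 kJ

q1 (heat ice -16.8→0.0 °C): 219.4 × 2.1 × 16.8 = 7740 J
q2 (melt at 0 °C): 219.4 × 333.0 = 73060 J
q3 (heat water 0.0→100.0 °C): 219.4 × 4.18 × 100.0 = 91709 J
q4 (vaporize at 100 °C): 219.4 × 2254.0 = 494528 J
q5 (heat steam 100.0→143.6 °C): 219.4 × 2.02 × 43.6 = 19323 J
Total: 7740 + 73060 + 91709 + 494528 + 19323 = 686360 J = 686 kJ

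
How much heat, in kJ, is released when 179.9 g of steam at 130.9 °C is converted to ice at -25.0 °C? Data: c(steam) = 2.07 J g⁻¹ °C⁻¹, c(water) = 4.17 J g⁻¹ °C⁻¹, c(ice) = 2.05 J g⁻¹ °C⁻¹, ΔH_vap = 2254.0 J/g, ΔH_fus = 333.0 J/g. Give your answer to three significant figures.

q = 561 kJ

q1 (cool steam 130.9→100 °C): 179.9 × 2.07 × 30.9 = 11507 J
q2 (condense at 100 °C): 179.9 × 2254.0 = 405495 J
q3 (cool water 100→0 °C): 179.9 × 4.17 × 100.0 = 75018 J
q4 (freeze at 0 °C): 179.9 × 333.0 = 59907 J
q5 (cool ice 0→-25.0 °C): 179.9 × 2.05 × 25.0 = 9220 J
Total: 11507 + 405495 + 75018 + 59907 + 9220 = 561147 J = 561 kJ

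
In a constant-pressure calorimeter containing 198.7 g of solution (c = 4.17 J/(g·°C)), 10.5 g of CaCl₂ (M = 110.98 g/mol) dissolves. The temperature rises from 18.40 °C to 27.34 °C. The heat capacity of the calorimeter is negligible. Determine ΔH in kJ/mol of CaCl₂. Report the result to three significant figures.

|ΔT| = |27.34 − 18.40| = 8.94 °C
|q_surr| = (198.7 × 4.17) × 8.94 = 828.579 × 8.94 = 7407 J
n(CaCl₂) = 10.5 / 110.98 = 0.09461 mol
Temperature rose, so q_rxn = −|q_surr| = -7.407 kJ
ΔH = q_rxn / n = -78.29 kJ/mol

ΔH = -78.3 kJ/mol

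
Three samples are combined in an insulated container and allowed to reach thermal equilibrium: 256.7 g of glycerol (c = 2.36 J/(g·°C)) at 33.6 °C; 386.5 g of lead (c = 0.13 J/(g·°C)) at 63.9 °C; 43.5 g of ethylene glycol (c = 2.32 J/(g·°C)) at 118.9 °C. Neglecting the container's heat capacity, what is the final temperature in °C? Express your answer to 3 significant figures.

T_f = 47.0 °C

Σ mᵢcᵢ(T − Tᵢ) = 0  ⇒  T = Σ mᵢcᵢTᵢ / Σ mᵢcᵢ
Σ mᵢcᵢ = 256.7×2.36 + 386.5×0.13 + 43.5×2.32 = 756.977
Σ mᵢcᵢTᵢ = 605.812×33.6 + 50.245×63.9 + 100.92×118.9 = 35565
T = 35565 / 756.977 = 46.98 °C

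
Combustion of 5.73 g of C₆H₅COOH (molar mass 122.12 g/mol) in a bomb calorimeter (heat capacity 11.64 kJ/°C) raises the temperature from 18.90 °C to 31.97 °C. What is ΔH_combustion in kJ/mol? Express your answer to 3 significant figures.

ΔT = 31.97 − 18.90 = 13.07 °C
q_cal = C_cal × ΔT = 11.64 × 13.07 = 152.1348 kJ
n = 5.73 / 122.12 = 0.04692 mol
q_rxn = −q_cal = -152.1348 kJ
ΔH = -152.1348 / 0.04692 = -3242 kJ/mol

ΔH = -3240 kJ/mol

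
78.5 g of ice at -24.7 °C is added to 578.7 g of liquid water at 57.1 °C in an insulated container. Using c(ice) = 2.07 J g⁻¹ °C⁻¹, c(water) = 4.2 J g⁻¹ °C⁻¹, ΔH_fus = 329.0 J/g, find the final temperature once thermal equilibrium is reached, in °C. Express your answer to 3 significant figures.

T_f = 39.5 °C

Heat to bring ice to 0 °C and melt it: q₁ = 78.5×2.07×24.7 + 78.5×329.0 = 29840 J
Heat the water can supply cooling to 0 °C: 578.7×4.2×57.1 = 138784 J > q₁, so all ice melts.
Energy balance: 578.7×4.2×(57.1 − T) = 29840 + 78.5×4.2×(T − 0)
2430.54(57.1 − T) = 29840 + 329.7 T
138784 − 29840 = 2760.24 T
T = 108944 / 2760.24 = 39.47 °C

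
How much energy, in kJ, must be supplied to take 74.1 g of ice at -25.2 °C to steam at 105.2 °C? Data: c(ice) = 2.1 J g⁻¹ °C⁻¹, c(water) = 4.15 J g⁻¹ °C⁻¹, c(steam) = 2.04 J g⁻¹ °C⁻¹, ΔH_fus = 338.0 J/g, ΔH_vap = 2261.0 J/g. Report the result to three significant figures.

q = 228 kJ

q1 (heat ice -25.2→0.0 °C): 74.1 × 2.1 × 25.2 = 3921 J
q2 (melt at 0 °C): 74.1 × 338.0 = 25046 J
q3 (heat water 0.0→100.0 °C): 74.1 × 4.15 × 100.0 = 30752 J
q4 (vaporize at 100 °C): 74.1 × 2261.0 = 167540 J
q5 (heat steam 100.0→105.2 °C): 74.1 × 2.04 × 5.2 = 786 J
Total: 3921 + 25046 + 30752 + 167540 + 786 = 228045 J = 228 kJ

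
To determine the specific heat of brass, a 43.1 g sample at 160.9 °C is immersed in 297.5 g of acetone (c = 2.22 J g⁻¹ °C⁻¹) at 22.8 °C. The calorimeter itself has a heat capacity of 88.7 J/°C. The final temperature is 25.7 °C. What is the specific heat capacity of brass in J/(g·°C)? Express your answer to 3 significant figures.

q_gained = (297.5 × 2.22 + 88.7) × (25.7 − 22.8) = 2173 J
q_lost = 43.1 × c × (160.9 − 25.7) = 5827.12 c
Set equal: c = 2173 / 5827.12 = 0.373 J/(g·°C)

c = 0.373 J/(g·°C)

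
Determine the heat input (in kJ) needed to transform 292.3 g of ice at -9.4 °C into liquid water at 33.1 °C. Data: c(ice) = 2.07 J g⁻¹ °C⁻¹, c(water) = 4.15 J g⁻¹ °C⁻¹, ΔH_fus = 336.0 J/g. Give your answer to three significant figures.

q1 (heat ice -9.4→0.0 °C): 292.3 × 2.07 × 9.4 = 5688 J
q2 (melt at 0 °C): 292.3 × 336.0 = 98213 J
q3 (heat water 0.0→33.1 °C): 292.3 × 4.15 × 33.1 = 40152 J
Total: 5688 + 98213 + 40152 = 144053 J = 144 kJ

q = 144 kJ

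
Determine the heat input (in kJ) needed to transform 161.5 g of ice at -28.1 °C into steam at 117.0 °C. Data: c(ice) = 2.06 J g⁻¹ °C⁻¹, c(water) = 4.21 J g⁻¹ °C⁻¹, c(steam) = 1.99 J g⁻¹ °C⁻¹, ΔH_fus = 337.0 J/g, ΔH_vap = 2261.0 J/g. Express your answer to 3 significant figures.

q1 (heat ice -28.1→0.0 °C): 161.5 × 2.06 × 28.1 = 9349 J
q2 (melt at 0 °C): 161.5 × 337.0 = 54426 J
q3 (heat water 0.0→100.0 °C): 161.5 × 4.21 × 100.0 = 67992 J
q4 (vaporize at 100 °C): 161.5 × 2261.0 = 365152 J
q5 (heat steam 100.0→117.0 °C): 161.5 × 1.99 × 17.0 = 5464 J
Total: 9349 + 54426 + 67992 + 365152 + 5464 = 502383 J = 502 kJ

q = 502 kJ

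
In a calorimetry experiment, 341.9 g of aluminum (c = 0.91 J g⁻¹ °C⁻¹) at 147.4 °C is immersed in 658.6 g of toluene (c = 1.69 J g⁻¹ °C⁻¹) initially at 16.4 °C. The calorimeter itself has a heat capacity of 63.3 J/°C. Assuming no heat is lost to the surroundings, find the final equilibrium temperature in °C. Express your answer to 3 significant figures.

Heat lost by aluminum = heat gained by toluene + calorimeter.
(341.9)(0.91)(147.4 − T) = [(658.6)(1.69) + 63.3](T − 16.4)
311.129 (147.4 − T) = 1176.334 (T − 16.4)
45860 − 311.129 T = 1176.334 T − 19292
65152 = 1487.463 T
T = 43.80 °C

T_f = 43.8 °C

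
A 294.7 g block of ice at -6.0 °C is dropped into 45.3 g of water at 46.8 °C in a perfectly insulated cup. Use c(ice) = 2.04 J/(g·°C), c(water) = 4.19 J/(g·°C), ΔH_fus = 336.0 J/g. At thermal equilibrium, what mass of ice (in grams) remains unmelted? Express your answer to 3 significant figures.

m_ice remaining = 279 g

Heat to warm all ice to 0 °C: 294.7×2.04×6.0 = 3607.1 J
Heat released by water cooling to 0 °C: 45.3×4.19×46.8 = 8883.0 J
8883.0 J < 3607.1 + 294.7×336.0 = 102626.3 J, so not all ice melts; final T = 0 °C.
Heat left for melting: 8883.0 − 3607.1 = 5275.9 J
Mass melted = 5275.9 / 336.0 = 15.70 g
Ice remaining = 294.7 − 15.70 = 279.00 g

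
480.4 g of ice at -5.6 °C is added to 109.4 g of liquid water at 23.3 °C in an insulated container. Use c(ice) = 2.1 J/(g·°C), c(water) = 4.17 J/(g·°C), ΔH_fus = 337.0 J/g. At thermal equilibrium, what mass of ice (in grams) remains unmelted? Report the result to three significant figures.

Heat to warm all ice to 0 °C: 480.4×2.1×5.6 = 5649.5 J
Heat released by water cooling to 0 °C: 109.4×4.17×23.3 = 10629 J
10629 J < 5649.5 + 480.4×337.0 = 167544.3 J, so not all ice melts; final T = 0 °C.
Heat left for melting: 10629 − 5649.5 = 4979.5 J
Mass melted = 4979.5 / 337.0 = 14.78 g
Ice remaining = 480.4 − 14.78 = 465.62 g

m_ice remaining = 466 g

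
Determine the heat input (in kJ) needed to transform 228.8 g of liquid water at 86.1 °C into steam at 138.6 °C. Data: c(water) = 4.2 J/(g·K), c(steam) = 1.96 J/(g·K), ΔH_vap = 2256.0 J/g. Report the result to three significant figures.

q1 (heat water 86.1→100.0 °C): 228.8 × 4.2 × 13.9 = 13357 J
q2 (vaporize at 100 °C): 228.8 × 2256.0 = 516173 J
q3 (heat steam 100.0→138.6 °C): 228.8 × 1.96 × 38.6 = 17310 J
Total: 13357 + 516173 + 17310 = 546840 J = 547 kJ

q = 547 kJ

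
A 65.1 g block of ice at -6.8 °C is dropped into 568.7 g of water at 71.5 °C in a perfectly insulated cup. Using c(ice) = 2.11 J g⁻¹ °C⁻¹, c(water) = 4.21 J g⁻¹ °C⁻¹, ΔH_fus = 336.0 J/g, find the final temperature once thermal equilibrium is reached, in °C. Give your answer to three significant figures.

T_f = 55.6 °C

Heat to bring ice to 0 °C and melt it: q₁ = 65.1×2.11×6.8 + 65.1×336.0 = 22808 J
Heat the water can supply cooling to 0 °C: 568.7×4.21×71.5 = 171187 J > q₁, so all ice melts.
Energy balance: 568.7×4.21×(71.5 − T) = 22808 + 65.1×4.21×(T − 0)
2394.227(71.5 − T) = 22808 + 274.071 T
171187 − 22808 = 2668.298 T
T = 148379 / 2668.298 = 55.61 °C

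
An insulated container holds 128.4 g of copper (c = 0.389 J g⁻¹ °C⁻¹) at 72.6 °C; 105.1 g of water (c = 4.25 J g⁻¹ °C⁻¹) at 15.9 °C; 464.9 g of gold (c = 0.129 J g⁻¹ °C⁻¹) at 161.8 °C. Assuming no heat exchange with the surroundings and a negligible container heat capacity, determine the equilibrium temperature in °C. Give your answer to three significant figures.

T_f = 36.7 °C

Σ mᵢcᵢ(T − Tᵢ) = 0  ⇒  T = Σ mᵢcᵢTᵢ / Σ mᵢcᵢ
Σ mᵢcᵢ = 128.4×0.389 + 105.1×4.25 + 464.9×0.129 = 556.5947
Σ mᵢcᵢTᵢ = 49.9476×72.6 + 446.675×15.9 + 59.9721×161.8 = 20432
T = 20432 / 556.5947 = 36.71 °C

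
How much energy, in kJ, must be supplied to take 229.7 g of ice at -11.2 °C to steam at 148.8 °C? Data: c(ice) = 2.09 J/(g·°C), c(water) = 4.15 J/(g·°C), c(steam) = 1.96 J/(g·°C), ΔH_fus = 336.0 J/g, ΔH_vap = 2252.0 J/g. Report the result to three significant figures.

q1 (heat ice -11.2→0.0 °C): 229.7 × 2.09 × 11.2 = 5377 J
q2 (melt at 0 °C): 229.7 × 336.0 = 77179 J
q3 (heat water 0.0→100.0 °C): 229.7 × 4.15 × 100.0 = 95326 J
q4 (vaporize at 100 °C): 229.7 × 2252.0 = 517284 J
q5 (heat steam 100.0→148.8 °C): 229.7 × 1.96 × 48.8 = 21970 J
Total: 5377 + 77179 + 95326 + 517284 + 21970 = 717136 J = 717 kJ

q = 717 kJ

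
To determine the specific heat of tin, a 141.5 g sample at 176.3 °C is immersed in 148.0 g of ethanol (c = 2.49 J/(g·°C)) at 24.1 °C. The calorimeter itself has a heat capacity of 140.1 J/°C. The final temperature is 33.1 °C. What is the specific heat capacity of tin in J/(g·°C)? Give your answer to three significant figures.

q_gained = (148.0 × 2.49 + 140.1) × (33.1 − 24.1) = 4578 J
q_lost = 141.5 × c × (176.3 − 33.1) = 20262.8 c
Set equal: c = 4578 / 20262.8 = 0.226 J/(g·°C)

c = 0.226 J/(g·°C)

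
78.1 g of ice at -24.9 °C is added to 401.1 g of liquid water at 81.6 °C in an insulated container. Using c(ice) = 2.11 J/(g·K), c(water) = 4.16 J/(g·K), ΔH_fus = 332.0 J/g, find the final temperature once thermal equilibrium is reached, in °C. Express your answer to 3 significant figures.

Heat to bring ice to 0 °C and melt it: q₁ = 78.1×2.11×24.9 + 78.1×332.0 = 30032 J
Heat the water can supply cooling to 0 °C: 401.1×4.16×81.6 = 136156 J > q₁, so all ice melts.
Energy balance: 401.1×4.16×(81.6 − T) = 30032 + 78.1×4.16×(T − 0)
1668.576(81.6 − T) = 30032 + 324.896 T
136156 − 30032 = 1993.472 T
T = 106124 / 1993.472 = 53.24 °C

T_f = 53.2 °C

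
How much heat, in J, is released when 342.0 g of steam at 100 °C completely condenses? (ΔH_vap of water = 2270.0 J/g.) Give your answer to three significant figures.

q = m × ΔH_vap = 342.0 × 2270.0 = 776300 J

q = 776000 J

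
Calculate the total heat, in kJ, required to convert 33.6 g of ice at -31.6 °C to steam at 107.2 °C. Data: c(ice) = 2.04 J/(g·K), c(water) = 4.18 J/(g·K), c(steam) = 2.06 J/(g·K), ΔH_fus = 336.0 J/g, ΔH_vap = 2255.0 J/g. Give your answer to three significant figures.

q1 (heat ice -31.6→0.0 °C): 33.6 × 2.04 × 31.6 = 2166 J
q2 (melt at 0 °C): 33.6 × 336.0 = 11290 J
q3 (heat water 0.0→100.0 °C): 33.6 × 4.18 × 100.0 = 14045 J
q4 (vaporize at 100 °C): 33.6 × 2255.0 = 75768 J
q5 (heat steam 100.0→107.2 °C): 33.6 × 2.06 × 7.2 = 498 J
Total: 2166 + 11290 + 14045 + 75768 + 498 = 103767 J = 104 kJ

q = 104 kJ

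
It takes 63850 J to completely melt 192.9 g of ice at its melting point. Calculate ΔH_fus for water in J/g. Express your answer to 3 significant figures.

ΔH_fus = 331 J/g

ΔH_fus = q / m = 63850 / 192.9 = 331 J/g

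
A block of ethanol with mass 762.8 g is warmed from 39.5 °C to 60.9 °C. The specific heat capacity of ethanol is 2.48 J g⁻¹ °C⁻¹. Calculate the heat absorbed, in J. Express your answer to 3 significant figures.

q = m c ΔT = 762.8 × 2.48 × (60.9 − 39.5)
q = 762.8 × 2.48 × 21.4 = 40480 J

q = 40500 J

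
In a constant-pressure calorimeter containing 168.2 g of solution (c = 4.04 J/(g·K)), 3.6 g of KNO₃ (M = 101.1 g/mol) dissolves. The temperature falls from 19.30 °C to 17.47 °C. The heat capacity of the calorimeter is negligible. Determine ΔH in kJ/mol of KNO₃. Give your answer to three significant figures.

ΔH = 34.9 kJ/mol

|ΔT| = |17.47 − 19.30| = 1.83 °C
|q_surr| = (168.2 × 4.04) × 1.83 = 679.528 × 1.83 = 1244 J
n(KNO₃) = 3.6 / 101.1 = 0.03561 mol
Temperature fell, so q_rxn = +|q_surr| = 1.244 kJ
ΔH = q_rxn / n = 34.93 kJ/mol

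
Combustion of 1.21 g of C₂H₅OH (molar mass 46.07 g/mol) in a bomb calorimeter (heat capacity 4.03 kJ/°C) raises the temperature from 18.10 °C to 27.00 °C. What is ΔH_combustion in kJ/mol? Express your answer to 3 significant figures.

ΔT = 27.00 − 18.10 = 8.90 °C
q_cal = C_cal × ΔT = 4.03 × 8.90 = 35.867 kJ
n = 1.21 / 46.07 = 0.02626 mol
q_rxn = −q_cal = -35.867 kJ
ΔH = -35.867 / 0.02626 = -1366 kJ/mol

ΔH = -1370 kJ/mol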